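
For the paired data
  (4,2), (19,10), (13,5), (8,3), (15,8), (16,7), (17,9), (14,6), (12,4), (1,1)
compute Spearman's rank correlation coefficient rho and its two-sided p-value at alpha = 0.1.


Step 1: Rank x and y separately (midranks; no ties here).
rank(x): 4->2, 19->10, 13->5, 8->3, 15->7, 16->8, 17->9, 14->6, 12->4, 1->1
rank(y): 2->2, 10->10, 5->5, 3->3, 8->8, 7->7, 9->9, 6->6, 4->4, 1->1
Step 2: d_i = R_x(i) - R_y(i); compute d_i^2.
  (2-2)^2=0, (10-10)^2=0, (5-5)^2=0, (3-3)^2=0, (7-8)^2=1, (8-7)^2=1, (9-9)^2=0, (6-6)^2=0, (4-4)^2=0, (1-1)^2=0
sum(d^2) = 2.
Step 3: rho = 1 - 6*2 / (10*(10^2 - 1)) = 1 - 12/990 = 0.987879.
Step 4: Under H0, t = rho * sqrt((n-2)/(1-rho^2)) = 18.0003 ~ t(8).
Step 5: Two-sided p-value from the t-distribution with 8 df = 0.000000.
Step 6: alpha = 0.1. reject H0.

rho = 0.9879, p = 0.000000, reject H0 at alpha = 0.1.


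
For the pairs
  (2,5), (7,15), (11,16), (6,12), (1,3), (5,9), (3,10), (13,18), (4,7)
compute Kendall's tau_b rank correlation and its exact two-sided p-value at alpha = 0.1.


Step 1: Enumerate the 36 unordered pairs (i,j) with i<j and classify each by sign(x_j-x_i) * sign(y_j-y_i).
  (1,2):dx=+5,dy=+10->C; (1,3):dx=+9,dy=+11->C; (1,4):dx=+4,dy=+7->C; (1,5):dx=-1,dy=-2->C
  (1,6):dx=+3,dy=+4->C; (1,7):dx=+1,dy=+5->C; (1,8):dx=+11,dy=+13->C; (1,9):dx=+2,dy=+2->C
  (2,3):dx=+4,dy=+1->C; (2,4):dx=-1,dy=-3->C; (2,5):dx=-6,dy=-12->C; (2,6):dx=-2,dy=-6->C
  (2,7):dx=-4,dy=-5->C; (2,8):dx=+6,dy=+3->C; (2,9):dx=-3,dy=-8->C; (3,4):dx=-5,dy=-4->C
  (3,5):dx=-10,dy=-13->C; (3,6):dx=-6,dy=-7->C; (3,7):dx=-8,dy=-6->C; (3,8):dx=+2,dy=+2->C
  (3,9):dx=-7,dy=-9->C; (4,5):dx=-5,dy=-9->C; (4,6):dx=-1,dy=-3->C; (4,7):dx=-3,dy=-2->C
  (4,8):dx=+7,dy=+6->C; (4,9):dx=-2,dy=-5->C; (5,6):dx=+4,dy=+6->C; (5,7):dx=+2,dy=+7->C
  (5,8):dx=+12,dy=+15->C; (5,9):dx=+3,dy=+4->C; (6,7):dx=-2,dy=+1->D; (6,8):dx=+8,dy=+9->C
  (6,9):dx=-1,dy=-2->C; (7,8):dx=+10,dy=+8->C; (7,9):dx=+1,dy=-3->D; (8,9):dx=-9,dy=-11->C
Step 2: C = 34, D = 2, total pairs = 36.
Step 3: tau = (C - D)/(n(n-1)/2) = (34 - 2)/36 = 0.888889.
Step 4: Exact two-sided p-value (enumerate n! = 362880 permutations of y under H0): p = 0.000243.
Step 5: alpha = 0.1. reject H0.

tau_b = 0.8889 (C=34, D=2), p = 0.000243, reject H0.


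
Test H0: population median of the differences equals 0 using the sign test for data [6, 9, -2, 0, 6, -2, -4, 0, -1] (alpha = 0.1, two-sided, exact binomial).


Step 1: Discard zero differences. Original n = 9; n_eff = number of nonzero differences = 7.
Nonzero differences (with sign): +6, +9, -2, +6, -2, -4, -1
Step 2: Count signs: positive = 3, negative = 4.
Step 3: Under H0: P(positive) = 0.5, so the number of positives S ~ Bin(7, 0.5).
Step 4: Two-sided exact p-value = sum of Bin(7,0.5) probabilities at or below the observed probability = 1.000000.
Step 5: alpha = 0.1. fail to reject H0.

n_eff = 7, pos = 3, neg = 4, p = 1.000000, fail to reject H0.


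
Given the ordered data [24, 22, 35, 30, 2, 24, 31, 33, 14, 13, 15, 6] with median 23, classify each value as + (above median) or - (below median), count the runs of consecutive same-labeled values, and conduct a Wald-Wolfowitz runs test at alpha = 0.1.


Step 1: Compute median = 23; label A = above, B = below.
Labels in order: ABAABAAABBBB  (n_A = 6, n_B = 6)
Step 2: Count runs R = 6.
Step 3: Under H0 (random ordering), E[R] = 2*n_A*n_B/(n_A+n_B) + 1 = 2*6*6/12 + 1 = 7.0000.
        Var[R] = 2*n_A*n_B*(2*n_A*n_B - n_A - n_B) / ((n_A+n_B)^2 * (n_A+n_B-1)) = 4320/1584 = 2.7273.
        SD[R] = 1.6514.
Step 4: Continuity-corrected z = (R + 0.5 - E[R]) / SD[R] = (6 + 0.5 - 7.0000) / 1.6514 = -0.3028.
Step 5: Two-sided p-value via normal approximation = 2*(1 - Phi(|z|)) = 0.762069.
Step 6: alpha = 0.1. fail to reject H0.

R = 6, z = -0.3028, p = 0.762069, fail to reject H0.


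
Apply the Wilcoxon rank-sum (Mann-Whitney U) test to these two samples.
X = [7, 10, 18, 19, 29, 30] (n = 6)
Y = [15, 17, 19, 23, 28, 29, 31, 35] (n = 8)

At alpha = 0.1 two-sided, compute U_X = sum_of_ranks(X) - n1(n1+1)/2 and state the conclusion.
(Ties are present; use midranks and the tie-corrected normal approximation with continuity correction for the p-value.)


Step 1: Combine and sort all 14 observations; assign midranks.
sorted (value, group): (7,X), (10,X), (15,Y), (17,Y), (18,X), (19,X), (19,Y), (23,Y), (28,Y), (29,X), (29,Y), (30,X), (31,Y), (35,Y)
ranks: 7->1, 10->2, 15->3, 17->4, 18->5, 19->6.5, 19->6.5, 23->8, 28->9, 29->10.5, 29->10.5, 30->12, 31->13, 35->14
Step 2: Rank sum for X: R1 = 1 + 2 + 5 + 6.5 + 10.5 + 12 = 37.
Step 3: U_X = R1 - n1(n1+1)/2 = 37 - 6*7/2 = 37 - 21 = 16.
       U_Y = n1*n2 - U_X = 48 - 16 = 32.
Step 4: Ties are present, so use the tie-corrected normal approximation (with continuity correction) for the p-value.
Step 5: p-value = 0.331857; compare to alpha = 0.1. fail to reject H0.

U_X = 16, p = 0.331857, fail to reject H0 at alpha = 0.1.


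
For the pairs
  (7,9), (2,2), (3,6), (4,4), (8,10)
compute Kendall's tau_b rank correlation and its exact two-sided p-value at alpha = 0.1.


Step 1: Enumerate the 10 unordered pairs (i,j) with i<j and classify each by sign(x_j-x_i) * sign(y_j-y_i).
  (1,2):dx=-5,dy=-7->C; (1,3):dx=-4,dy=-3->C; (1,4):dx=-3,dy=-5->C; (1,5):dx=+1,dy=+1->C
  (2,3):dx=+1,dy=+4->C; (2,4):dx=+2,dy=+2->C; (2,5):dx=+6,dy=+8->C; (3,4):dx=+1,dy=-2->D
  (3,5):dx=+5,dy=+4->C; (4,5):dx=+4,dy=+6->C
Step 2: C = 9, D = 1, total pairs = 10.
Step 3: tau = (C - D)/(n(n-1)/2) = (9 - 1)/10 = 0.800000.
Step 4: Exact two-sided p-value (enumerate n! = 120 permutations of y under H0): p = 0.083333.
Step 5: alpha = 0.1. reject H0.

tau_b = 0.8000 (C=9, D=1), p = 0.083333, reject H0.


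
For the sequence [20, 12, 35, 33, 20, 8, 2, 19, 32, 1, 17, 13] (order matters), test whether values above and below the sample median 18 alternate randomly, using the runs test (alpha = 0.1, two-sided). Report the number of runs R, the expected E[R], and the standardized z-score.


Step 1: Compute median = 18; label A = above, B = below.
Labels in order: ABAAABBAABBB  (n_A = 6, n_B = 6)
Step 2: Count runs R = 6.
Step 3: Under H0 (random ordering), E[R] = 2*n_A*n_B/(n_A+n_B) + 1 = 2*6*6/12 + 1 = 7.0000.
        Var[R] = 2*n_A*n_B*(2*n_A*n_B - n_A - n_B) / ((n_A+n_B)^2 * (n_A+n_B-1)) = 4320/1584 = 2.7273.
        SD[R] = 1.6514.
Step 4: Continuity-corrected z = (R + 0.5 - E[R]) / SD[R] = (6 + 0.5 - 7.0000) / 1.6514 = -0.3028.
Step 5: Two-sided p-value via normal approximation = 2*(1 - Phi(|z|)) = 0.762069.
Step 6: alpha = 0.1. fail to reject H0.

R = 6, z = -0.3028, p = 0.762069, fail to reject H0.


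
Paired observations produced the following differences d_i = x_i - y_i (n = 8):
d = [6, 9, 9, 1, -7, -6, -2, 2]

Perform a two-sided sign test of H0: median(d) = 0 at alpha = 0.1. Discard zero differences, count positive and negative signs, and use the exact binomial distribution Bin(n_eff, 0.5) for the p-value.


Step 1: Discard zero differences. Original n = 8; n_eff = number of nonzero differences = 8.
Nonzero differences (with sign): +6, +9, +9, +1, -7, -6, -2, +2
Step 2: Count signs: positive = 5, negative = 3.
Step 3: Under H0: P(positive) = 0.5, so the number of positives S ~ Bin(8, 0.5).
Step 4: Two-sided exact p-value = sum of Bin(8,0.5) probabilities at or below the observed probability = 0.726562.
Step 5: alpha = 0.1. fail to reject H0.

n_eff = 8, pos = 5, neg = 3, p = 0.726562, fail to reject H0.


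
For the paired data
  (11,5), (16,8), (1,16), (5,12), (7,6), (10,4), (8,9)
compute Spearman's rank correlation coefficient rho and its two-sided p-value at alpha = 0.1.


Step 1: Rank x and y separately (midranks; no ties here).
rank(x): 11->6, 16->7, 1->1, 5->2, 7->3, 10->5, 8->4
rank(y): 5->2, 8->4, 16->7, 12->6, 6->3, 4->1, 9->5
Step 2: d_i = R_x(i) - R_y(i); compute d_i^2.
  (6-2)^2=16, (7-4)^2=9, (1-7)^2=36, (2-6)^2=16, (3-3)^2=0, (5-1)^2=16, (4-5)^2=1
sum(d^2) = 94.
Step 3: rho = 1 - 6*94 / (7*(7^2 - 1)) = 1 - 564/336 = -0.678571.
Step 4: Under H0, t = rho * sqrt((n-2)/(1-rho^2)) = -2.0657 ~ t(5).
Step 5: Two-sided p-value from the t-distribution with 5 df = 0.093750.
Step 6: alpha = 0.1. reject H0.

rho = -0.6786, p = 0.093750, reject H0 at alpha = 0.1.


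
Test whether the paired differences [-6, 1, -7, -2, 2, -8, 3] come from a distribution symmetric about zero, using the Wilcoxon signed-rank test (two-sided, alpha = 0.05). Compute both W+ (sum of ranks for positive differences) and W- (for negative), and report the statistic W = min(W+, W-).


Step 1: Drop any zero differences (none here) and take |d_i|.
|d| = [6, 1, 7, 2, 2, 8, 3]
Step 2: Midrank |d_i| (ties get averaged ranks).
ranks: |6|->5, |1|->1, |7|->6, |2|->2.5, |2|->2.5, |8|->7, |3|->4
Step 3: Attach original signs; sum ranks with positive sign and with negative sign.
W+ = 1 + 2.5 + 4 = 7.5
W- = 5 + 6 + 2.5 + 7 = 20.5
(Check: W+ + W- = 28 should equal n(n+1)/2 = 28.)
Step 4: Test statistic W = min(W+, W-) = 7.5.
Step 5: Ties in |d|, so use the tie-corrected normal approximation.
        E[W] = n(n+1)/4 = 7*8/4 = 14.
        Tie groups: |d|=2 (t=2); sum(t^3 - t) = 6.
        Var[W] = n(n+1)(2n+1)/24 - sum(t^3-t)/48 = 840/24 - 6/48 = 34.875.
        z = (W - E[W]) / sqrt(Var[W]) = (7.5 - 14) / 5.9055 = -1.1007.
        Two-sided p = 2*Phi(z) = 0.271041.
Step 6: alpha = 0.05. fail to reject H0.

W+ = 7.5, W- = 20.5, W = min = 7.5, p = 0.271041, fail to reject H0.


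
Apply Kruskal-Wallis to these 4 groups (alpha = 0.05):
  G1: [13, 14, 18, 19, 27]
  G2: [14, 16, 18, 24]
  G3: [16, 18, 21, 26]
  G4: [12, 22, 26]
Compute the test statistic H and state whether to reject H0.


Step 1: Combine all N = 16 observations and assign midranks.
sorted (value, group, rank): (12,G4,1), (13,G1,2), (14,G1,3.5), (14,G2,3.5), (16,G2,5.5), (16,G3,5.5), (18,G1,8), (18,G2,8), (18,G3,8), (19,G1,10), (21,G3,11), (22,G4,12), (24,G2,13), (26,G3,14.5), (26,G4,14.5), (27,G1,16)
Step 2: Sum ranks within each group.
R_1 = 39.5 (n_1 = 5)
R_2 = 30 (n_2 = 4)
R_3 = 39 (n_3 = 4)
R_4 = 27.5 (n_4 = 3)
Step 3: H = 12/(N(N+1)) * sum(R_i^2/n_i) - 3(N+1)
     = 12/(16*17) * (39.5^2/5 + 30^2/4 + 39^2/4 + 27.5^2/3) - 3*17
     = 0.044118 * 1169.38 - 51
     = 0.590441.
Step 4: Ties present; correction factor C = 1 - 42/(16^3 - 16) = 0.989706. Corrected H = 0.590441 / 0.989706 = 0.596582.
Step 5: Under H0, H ~ chi^2(3); p-value = 0.897214.
Step 6: alpha = 0.05. fail to reject H0.

H = 0.5966, df = 3, p = 0.897214, fail to reject H0.


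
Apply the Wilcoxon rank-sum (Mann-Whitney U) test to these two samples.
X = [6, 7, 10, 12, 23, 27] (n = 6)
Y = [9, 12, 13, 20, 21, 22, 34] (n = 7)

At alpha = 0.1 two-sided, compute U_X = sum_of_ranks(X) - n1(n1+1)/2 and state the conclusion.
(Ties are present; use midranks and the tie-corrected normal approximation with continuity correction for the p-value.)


Step 1: Combine and sort all 13 observations; assign midranks.
sorted (value, group): (6,X), (7,X), (9,Y), (10,X), (12,X), (12,Y), (13,Y), (20,Y), (21,Y), (22,Y), (23,X), (27,X), (34,Y)
ranks: 6->1, 7->2, 9->3, 10->4, 12->5.5, 12->5.5, 13->7, 20->8, 21->9, 22->10, 23->11, 27->12, 34->13
Step 2: Rank sum for X: R1 = 1 + 2 + 4 + 5.5 + 11 + 12 = 35.5.
Step 3: U_X = R1 - n1(n1+1)/2 = 35.5 - 6*7/2 = 35.5 - 21 = 14.5.
       U_Y = n1*n2 - U_X = 42 - 14.5 = 27.5.
Step 4: Ties are present, so use the tie-corrected normal approximation (with continuity correction) for the p-value.
Step 5: p-value = 0.390714; compare to alpha = 0.1. fail to reject H0.

U_X = 14.5, p = 0.390714, fail to reject H0 at alpha = 0.1.


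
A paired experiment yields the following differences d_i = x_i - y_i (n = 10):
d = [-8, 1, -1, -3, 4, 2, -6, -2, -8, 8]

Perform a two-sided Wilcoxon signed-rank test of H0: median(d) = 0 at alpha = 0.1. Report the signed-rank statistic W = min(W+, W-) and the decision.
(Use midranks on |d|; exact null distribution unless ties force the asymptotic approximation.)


Step 1: Drop any zero differences (none here) and take |d_i|.
|d| = [8, 1, 1, 3, 4, 2, 6, 2, 8, 8]
Step 2: Midrank |d_i| (ties get averaged ranks).
ranks: |8|->9, |1|->1.5, |1|->1.5, |3|->5, |4|->6, |2|->3.5, |6|->7, |2|->3.5, |8|->9, |8|->9
Step 3: Attach original signs; sum ranks with positive sign and with negative sign.
W+ = 1.5 + 6 + 3.5 + 9 = 20
W- = 9 + 1.5 + 5 + 7 + 3.5 + 9 = 35
(Check: W+ + W- = 55 should equal n(n+1)/2 = 55.)
Step 4: Test statistic W = min(W+, W-) = 20.
Step 5: Ties in |d|, so use the tie-corrected normal approximation.
        E[W] = n(n+1)/4 = 10*11/4 = 27.5.
        Tie groups: |d|=1 (t=2), |d|=2 (t=2), |d|=8 (t=3); sum(t^3 - t) = 36.
        Var[W] = n(n+1)(2n+1)/24 - sum(t^3-t)/48 = 2310/24 - 36/48 = 95.5.
        z = (W - E[W]) / sqrt(Var[W]) = (20 - 27.5) / 9.7724 = -0.7675.
        Two-sided p = 2*Phi(z) = 0.442804.
Step 6: alpha = 0.1. fail to reject H0.

W+ = 20, W- = 35, W = min = 20, p = 0.442804, fail to reject H0.


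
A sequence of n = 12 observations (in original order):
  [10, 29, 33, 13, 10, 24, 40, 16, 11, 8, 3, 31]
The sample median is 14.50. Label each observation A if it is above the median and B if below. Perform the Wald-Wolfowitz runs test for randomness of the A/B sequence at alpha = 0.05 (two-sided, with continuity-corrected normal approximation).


Step 1: Compute median = 14.50; label A = above, B = below.
Labels in order: BAABBAAABBBA  (n_A = 6, n_B = 6)
Step 2: Count runs R = 6.
Step 3: Under H0 (random ordering), E[R] = 2*n_A*n_B/(n_A+n_B) + 1 = 2*6*6/12 + 1 = 7.0000.
        Var[R] = 2*n_A*n_B*(2*n_A*n_B - n_A - n_B) / ((n_A+n_B)^2 * (n_A+n_B-1)) = 4320/1584 = 2.7273.
        SD[R] = 1.6514.
Step 4: Continuity-corrected z = (R + 0.5 - E[R]) / SD[R] = (6 + 0.5 - 7.0000) / 1.6514 = -0.3028.
Step 5: Two-sided p-value via normal approximation = 2*(1 - Phi(|z|)) = 0.762069.
Step 6: alpha = 0.05. fail to reject H0.

R = 6, z = -0.3028, p = 0.762069, fail to reject H0.


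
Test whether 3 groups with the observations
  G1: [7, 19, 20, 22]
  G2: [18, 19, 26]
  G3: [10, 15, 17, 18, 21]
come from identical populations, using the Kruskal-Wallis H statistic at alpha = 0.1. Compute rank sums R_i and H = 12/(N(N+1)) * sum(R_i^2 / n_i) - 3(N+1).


Step 1: Combine all N = 12 observations and assign midranks.
sorted (value, group, rank): (7,G1,1), (10,G3,2), (15,G3,3), (17,G3,4), (18,G2,5.5), (18,G3,5.5), (19,G1,7.5), (19,G2,7.5), (20,G1,9), (21,G3,10), (22,G1,11), (26,G2,12)
Step 2: Sum ranks within each group.
R_1 = 28.5 (n_1 = 4)
R_2 = 25 (n_2 = 3)
R_3 = 24.5 (n_3 = 5)
Step 3: H = 12/(N(N+1)) * sum(R_i^2/n_i) - 3(N+1)
     = 12/(12*13) * (28.5^2/4 + 25^2/3 + 24.5^2/5) - 3*13
     = 0.076923 * 531.446 - 39
     = 1.880449.
Step 4: Ties present; correction factor C = 1 - 12/(12^3 - 12) = 0.993007. Corrected H = 1.880449 / 0.993007 = 1.893691.
Step 5: Under H0, H ~ chi^2(2); p-value = 0.387963.
Step 6: alpha = 0.1. fail to reject H0.

H = 1.8937, df = 2, p = 0.387963, fail to reject H0.


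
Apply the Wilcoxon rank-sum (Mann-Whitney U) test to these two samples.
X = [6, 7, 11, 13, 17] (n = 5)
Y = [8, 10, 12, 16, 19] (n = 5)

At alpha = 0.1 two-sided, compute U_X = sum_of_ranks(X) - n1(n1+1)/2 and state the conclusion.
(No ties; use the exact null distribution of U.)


Step 1: Combine and sort all 10 observations; assign midranks.
sorted (value, group): (6,X), (7,X), (8,Y), (10,Y), (11,X), (12,Y), (13,X), (16,Y), (17,X), (19,Y)
ranks: 6->1, 7->2, 8->3, 10->4, 11->5, 12->6, 13->7, 16->8, 17->9, 19->10
Step 2: Rank sum for X: R1 = 1 + 2 + 5 + 7 + 9 = 24.
Step 3: U_X = R1 - n1(n1+1)/2 = 24 - 5*6/2 = 24 - 15 = 9.
       U_Y = n1*n2 - U_X = 25 - 9 = 16.
Step 4: No ties, so the exact null distribution of U (based on enumerating the C(10,5) = 252 equally likely rank assignments) gives the two-sided p-value.
Step 5: p-value = 0.547619; compare to alpha = 0.1. fail to reject H0.

U_X = 9, p = 0.547619, fail to reject H0 at alpha = 0.1.


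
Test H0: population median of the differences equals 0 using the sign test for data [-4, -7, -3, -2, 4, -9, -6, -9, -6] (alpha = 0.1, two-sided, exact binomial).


Step 1: Discard zero differences. Original n = 9; n_eff = number of nonzero differences = 9.
Nonzero differences (with sign): -4, -7, -3, -2, +4, -9, -6, -9, -6
Step 2: Count signs: positive = 1, negative = 8.
Step 3: Under H0: P(positive) = 0.5, so the number of positives S ~ Bin(9, 0.5).
Step 4: Two-sided exact p-value = sum of Bin(9,0.5) probabilities at or below the observed probability = 0.039062.
Step 5: alpha = 0.1. reject H0.

n_eff = 9, pos = 1, neg = 8, p = 0.039062, reject H0.


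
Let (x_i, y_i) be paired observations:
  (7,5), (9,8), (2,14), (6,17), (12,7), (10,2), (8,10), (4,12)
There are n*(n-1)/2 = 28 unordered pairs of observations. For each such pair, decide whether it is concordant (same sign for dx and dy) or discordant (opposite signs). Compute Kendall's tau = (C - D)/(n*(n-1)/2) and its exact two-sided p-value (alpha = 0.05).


Step 1: Enumerate the 28 unordered pairs (i,j) with i<j and classify each by sign(x_j-x_i) * sign(y_j-y_i).
  (1,2):dx=+2,dy=+3->C; (1,3):dx=-5,dy=+9->D; (1,4):dx=-1,dy=+12->D; (1,5):dx=+5,dy=+2->C
  (1,6):dx=+3,dy=-3->D; (1,7):dx=+1,dy=+5->C; (1,8):dx=-3,dy=+7->D; (2,3):dx=-7,dy=+6->D
  (2,4):dx=-3,dy=+9->D; (2,5):dx=+3,dy=-1->D; (2,6):dx=+1,dy=-6->D; (2,7):dx=-1,dy=+2->D
  (2,8):dx=-5,dy=+4->D; (3,4):dx=+4,dy=+3->C; (3,5):dx=+10,dy=-7->D; (3,6):dx=+8,dy=-12->D
  (3,7):dx=+6,dy=-4->D; (3,8):dx=+2,dy=-2->D; (4,5):dx=+6,dy=-10->D; (4,6):dx=+4,dy=-15->D
  (4,7):dx=+2,dy=-7->D; (4,8):dx=-2,dy=-5->C; (5,6):dx=-2,dy=-5->C; (5,7):dx=-4,dy=+3->D
  (5,8):dx=-8,dy=+5->D; (6,7):dx=-2,dy=+8->D; (6,8):dx=-6,dy=+10->D; (7,8):dx=-4,dy=+2->D
Step 2: C = 6, D = 22, total pairs = 28.
Step 3: tau = (C - D)/(n(n-1)/2) = (6 - 22)/28 = -0.571429.
Step 4: Exact two-sided p-value (enumerate n! = 40320 permutations of y under H0): p = 0.061012.
Step 5: alpha = 0.05. fail to reject H0.

tau_b = -0.5714 (C=6, D=22), p = 0.061012, fail to reject H0.


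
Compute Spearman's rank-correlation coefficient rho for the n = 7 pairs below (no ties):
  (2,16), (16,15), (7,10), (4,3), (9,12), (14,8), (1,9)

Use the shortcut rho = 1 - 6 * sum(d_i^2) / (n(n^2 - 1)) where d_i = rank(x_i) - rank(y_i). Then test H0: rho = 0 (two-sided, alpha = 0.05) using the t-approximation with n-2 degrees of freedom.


Step 1: Rank x and y separately (midranks; no ties here).
rank(x): 2->2, 16->7, 7->4, 4->3, 9->5, 14->6, 1->1
rank(y): 16->7, 15->6, 10->4, 3->1, 12->5, 8->2, 9->3
Step 2: d_i = R_x(i) - R_y(i); compute d_i^2.
  (2-7)^2=25, (7-6)^2=1, (4-4)^2=0, (3-1)^2=4, (5-5)^2=0, (6-2)^2=16, (1-3)^2=4
sum(d^2) = 50.
Step 3: rho = 1 - 6*50 / (7*(7^2 - 1)) = 1 - 300/336 = 0.107143.
Step 4: Under H0, t = rho * sqrt((n-2)/(1-rho^2)) = 0.2410 ~ t(5).
Step 5: Two-sided p-value from the t-distribution with 5 df = 0.819151.
Step 6: alpha = 0.05. fail to reject H0.

rho = 0.1071, p = 0.819151, fail to reject H0 at alpha = 0.05.


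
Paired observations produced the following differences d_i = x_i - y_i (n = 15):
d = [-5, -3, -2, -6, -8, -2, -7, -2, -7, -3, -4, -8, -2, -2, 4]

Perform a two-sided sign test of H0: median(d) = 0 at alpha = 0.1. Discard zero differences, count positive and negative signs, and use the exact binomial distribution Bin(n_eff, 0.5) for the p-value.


Step 1: Discard zero differences. Original n = 15; n_eff = number of nonzero differences = 15.
Nonzero differences (with sign): -5, -3, -2, -6, -8, -2, -7, -2, -7, -3, -4, -8, -2, -2, +4
Step 2: Count signs: positive = 1, negative = 14.
Step 3: Under H0: P(positive) = 0.5, so the number of positives S ~ Bin(15, 0.5).
Step 4: Two-sided exact p-value = sum of Bin(15,0.5) probabilities at or below the observed probability = 0.000977.
Step 5: alpha = 0.1. reject H0.

n_eff = 15, pos = 1, neg = 14, p = 0.000977, reject H0.


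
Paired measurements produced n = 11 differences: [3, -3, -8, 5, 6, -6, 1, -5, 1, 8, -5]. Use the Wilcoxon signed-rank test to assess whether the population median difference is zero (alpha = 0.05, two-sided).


Step 1: Drop any zero differences (none here) and take |d_i|.
|d| = [3, 3, 8, 5, 6, 6, 1, 5, 1, 8, 5]
Step 2: Midrank |d_i| (ties get averaged ranks).
ranks: |3|->3.5, |3|->3.5, |8|->10.5, |5|->6, |6|->8.5, |6|->8.5, |1|->1.5, |5|->6, |1|->1.5, |8|->10.5, |5|->6
Step 3: Attach original signs; sum ranks with positive sign and with negative sign.
W+ = 3.5 + 6 + 8.5 + 1.5 + 1.5 + 10.5 = 31.5
W- = 3.5 + 10.5 + 8.5 + 6 + 6 = 34.5
(Check: W+ + W- = 66 should equal n(n+1)/2 = 66.)
Step 4: Test statistic W = min(W+, W-) = 31.5.
Step 5: Ties in |d|, so use the tie-corrected normal approximation.
        E[W] = n(n+1)/4 = 11*12/4 = 33.
        Tie groups: |d|=1 (t=2), |d|=3 (t=2), |d|=5 (t=3), |d|=6 (t=2), |d|=8 (t=2); sum(t^3 - t) = 48.
        Var[W] = n(n+1)(2n+1)/24 - sum(t^3-t)/48 = 3036/24 - 48/48 = 125.5.
        z = (W - E[W]) / sqrt(Var[W]) = (31.5 - 33) / 11.2027 = -0.1339.
        Two-sided p = 2*Phi(z) = 0.893484.
Step 6: alpha = 0.05. fail to reject H0.

W+ = 31.5, W- = 34.5, W = min = 31.5, p = 0.893484, fail to reject H0.


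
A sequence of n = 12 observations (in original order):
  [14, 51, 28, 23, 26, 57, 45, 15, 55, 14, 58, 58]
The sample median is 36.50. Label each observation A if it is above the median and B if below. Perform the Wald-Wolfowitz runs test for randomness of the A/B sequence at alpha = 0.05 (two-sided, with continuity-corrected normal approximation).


Step 1: Compute median = 36.50; label A = above, B = below.
Labels in order: BABBBAABABAA  (n_A = 6, n_B = 6)
Step 2: Count runs R = 8.
Step 3: Under H0 (random ordering), E[R] = 2*n_A*n_B/(n_A+n_B) + 1 = 2*6*6/12 + 1 = 7.0000.
        Var[R] = 2*n_A*n_B*(2*n_A*n_B - n_A - n_B) / ((n_A+n_B)^2 * (n_A+n_B-1)) = 4320/1584 = 2.7273.
        SD[R] = 1.6514.
Step 4: Continuity-corrected z = (R - 0.5 - E[R]) / SD[R] = (8 - 0.5 - 7.0000) / 1.6514 = 0.3028.
Step 5: Two-sided p-value via normal approximation = 2*(1 - Phi(|z|)) = 0.762069.
Step 6: alpha = 0.05. fail to reject H0.

R = 8, z = 0.3028, p = 0.762069, fail to reject H0.


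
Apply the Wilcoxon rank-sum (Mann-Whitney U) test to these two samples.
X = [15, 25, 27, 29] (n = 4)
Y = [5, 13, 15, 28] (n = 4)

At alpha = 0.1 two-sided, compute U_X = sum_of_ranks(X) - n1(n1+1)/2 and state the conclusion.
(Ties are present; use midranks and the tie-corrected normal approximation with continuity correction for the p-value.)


Step 1: Combine and sort all 8 observations; assign midranks.
sorted (value, group): (5,Y), (13,Y), (15,X), (15,Y), (25,X), (27,X), (28,Y), (29,X)
ranks: 5->1, 13->2, 15->3.5, 15->3.5, 25->5, 27->6, 28->7, 29->8
Step 2: Rank sum for X: R1 = 3.5 + 5 + 6 + 8 = 22.5.
Step 3: U_X = R1 - n1(n1+1)/2 = 22.5 - 4*5/2 = 22.5 - 10 = 12.5.
       U_Y = n1*n2 - U_X = 16 - 12.5 = 3.5.
Step 4: Ties are present, so use the tie-corrected normal approximation (with continuity correction) for the p-value.
Step 5: p-value = 0.245383; compare to alpha = 0.1. fail to reject H0.

U_X = 12.5, p = 0.245383, fail to reject H0 at alpha = 0.1.


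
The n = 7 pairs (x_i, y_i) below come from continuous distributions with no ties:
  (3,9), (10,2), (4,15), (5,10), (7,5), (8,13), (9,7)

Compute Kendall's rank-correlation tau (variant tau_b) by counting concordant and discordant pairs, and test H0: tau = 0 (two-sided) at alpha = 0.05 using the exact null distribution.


Step 1: Enumerate the 21 unordered pairs (i,j) with i<j and classify each by sign(x_j-x_i) * sign(y_j-y_i).
  (1,2):dx=+7,dy=-7->D; (1,3):dx=+1,dy=+6->C; (1,4):dx=+2,dy=+1->C; (1,5):dx=+4,dy=-4->D
  (1,6):dx=+5,dy=+4->C; (1,7):dx=+6,dy=-2->D; (2,3):dx=-6,dy=+13->D; (2,4):dx=-5,dy=+8->D
  (2,5):dx=-3,dy=+3->D; (2,6):dx=-2,dy=+11->D; (2,7):dx=-1,dy=+5->D; (3,4):dx=+1,dy=-5->D
  (3,5):dx=+3,dy=-10->D; (3,6):dx=+4,dy=-2->D; (3,7):dx=+5,dy=-8->D; (4,5):dx=+2,dy=-5->D
  (4,6):dx=+3,dy=+3->C; (4,7):dx=+4,dy=-3->D; (5,6):dx=+1,dy=+8->C; (5,7):dx=+2,dy=+2->C
  (6,7):dx=+1,dy=-6->D
Step 2: C = 6, D = 15, total pairs = 21.
Step 3: tau = (C - D)/(n(n-1)/2) = (6 - 15)/21 = -0.428571.
Step 4: Exact two-sided p-value (enumerate n! = 5040 permutations of y under H0): p = 0.238889.
Step 5: alpha = 0.05. fail to reject H0.

tau_b = -0.4286 (C=6, D=15), p = 0.238889, fail to reject H0.


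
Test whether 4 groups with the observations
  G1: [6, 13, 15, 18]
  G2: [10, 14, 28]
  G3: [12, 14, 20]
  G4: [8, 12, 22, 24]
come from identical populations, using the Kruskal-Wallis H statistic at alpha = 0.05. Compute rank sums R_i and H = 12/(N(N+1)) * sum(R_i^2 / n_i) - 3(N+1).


Step 1: Combine all N = 14 observations and assign midranks.
sorted (value, group, rank): (6,G1,1), (8,G4,2), (10,G2,3), (12,G3,4.5), (12,G4,4.5), (13,G1,6), (14,G2,7.5), (14,G3,7.5), (15,G1,9), (18,G1,10), (20,G3,11), (22,G4,12), (24,G4,13), (28,G2,14)
Step 2: Sum ranks within each group.
R_1 = 26 (n_1 = 4)
R_2 = 24.5 (n_2 = 3)
R_3 = 23 (n_3 = 3)
R_4 = 31.5 (n_4 = 4)
Step 3: H = 12/(N(N+1)) * sum(R_i^2/n_i) - 3(N+1)
     = 12/(14*15) * (26^2/4 + 24.5^2/3 + 23^2/3 + 31.5^2/4) - 3*15
     = 0.057143 * 793.479 - 45
     = 0.341667.
Step 4: Ties present; correction factor C = 1 - 12/(14^3 - 14) = 0.995604. Corrected H = 0.341667 / 0.995604 = 0.343175.
Step 5: Under H0, H ~ chi^2(3); p-value = 0.951714.
Step 6: alpha = 0.05. fail to reject H0.

H = 0.3432, df = 3, p = 0.951714, fail to reject H0.


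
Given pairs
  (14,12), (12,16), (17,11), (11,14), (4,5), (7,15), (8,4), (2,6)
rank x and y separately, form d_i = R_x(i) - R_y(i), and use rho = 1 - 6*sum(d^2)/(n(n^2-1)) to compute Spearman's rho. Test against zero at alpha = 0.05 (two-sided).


Step 1: Rank x and y separately (midranks; no ties here).
rank(x): 14->7, 12->6, 17->8, 11->5, 4->2, 7->3, 8->4, 2->1
rank(y): 12->5, 16->8, 11->4, 14->6, 5->2, 15->7, 4->1, 6->3
Step 2: d_i = R_x(i) - R_y(i); compute d_i^2.
  (7-5)^2=4, (6-8)^2=4, (8-4)^2=16, (5-6)^2=1, (2-2)^2=0, (3-7)^2=16, (4-1)^2=9, (1-3)^2=4
sum(d^2) = 54.
Step 3: rho = 1 - 6*54 / (8*(8^2 - 1)) = 1 - 324/504 = 0.357143.
Step 4: Under H0, t = rho * sqrt((n-2)/(1-rho^2)) = 0.9366 ~ t(6).
Step 5: Two-sided p-value from the t-distribution with 6 df = 0.385121.
Step 6: alpha = 0.05. fail to reject H0.

rho = 0.3571, p = 0.385121, fail to reject H0 at alpha = 0.05.


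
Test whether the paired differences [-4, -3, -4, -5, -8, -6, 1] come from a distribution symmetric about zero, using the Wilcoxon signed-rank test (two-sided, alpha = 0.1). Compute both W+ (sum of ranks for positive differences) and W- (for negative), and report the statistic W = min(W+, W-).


Step 1: Drop any zero differences (none here) and take |d_i|.
|d| = [4, 3, 4, 5, 8, 6, 1]
Step 2: Midrank |d_i| (ties get averaged ranks).
ranks: |4|->3.5, |3|->2, |4|->3.5, |5|->5, |8|->7, |6|->6, |1|->1
Step 3: Attach original signs; sum ranks with positive sign and with negative sign.
W+ = 1 = 1
W- = 3.5 + 2 + 3.5 + 5 + 7 + 6 = 27
(Check: W+ + W- = 28 should equal n(n+1)/2 = 28.)
Step 4: Test statistic W = min(W+, W-) = 1.
Step 5: Ties in |d|, so use the tie-corrected normal approximation.
        E[W] = n(n+1)/4 = 7*8/4 = 14.
        Tie groups: |d|=4 (t=2); sum(t^3 - t) = 6.
        Var[W] = n(n+1)(2n+1)/24 - sum(t^3-t)/48 = 840/24 - 6/48 = 34.875.
        z = (W - E[W]) / sqrt(Var[W]) = (1 - 14) / 5.9055 = -2.2013.
        Two-sided p = 2*Phi(z) = 0.027712.
Step 6: alpha = 0.1. reject H0.

W+ = 1, W- = 27, W = min = 1, p = 0.027712, reject H0.


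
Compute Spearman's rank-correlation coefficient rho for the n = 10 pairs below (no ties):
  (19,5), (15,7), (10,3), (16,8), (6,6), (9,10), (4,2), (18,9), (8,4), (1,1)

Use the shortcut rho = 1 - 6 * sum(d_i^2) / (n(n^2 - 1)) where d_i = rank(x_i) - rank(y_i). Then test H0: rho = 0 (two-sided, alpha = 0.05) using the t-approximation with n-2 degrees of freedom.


Step 1: Rank x and y separately (midranks; no ties here).
rank(x): 19->10, 15->7, 10->6, 16->8, 6->3, 9->5, 4->2, 18->9, 8->4, 1->1
rank(y): 5->5, 7->7, 3->3, 8->8, 6->6, 10->10, 2->2, 9->9, 4->4, 1->1
Step 2: d_i = R_x(i) - R_y(i); compute d_i^2.
  (10-5)^2=25, (7-7)^2=0, (6-3)^2=9, (8-8)^2=0, (3-6)^2=9, (5-10)^2=25, (2-2)^2=0, (9-9)^2=0, (4-4)^2=0, (1-1)^2=0
sum(d^2) = 68.
Step 3: rho = 1 - 6*68 / (10*(10^2 - 1)) = 1 - 408/990 = 0.587879.
Step 4: Under H0, t = rho * sqrt((n-2)/(1-rho^2)) = 2.0555 ~ t(8).
Step 5: Two-sided p-value from the t-distribution with 8 df = 0.073878.
Step 6: alpha = 0.05. fail to reject H0.

rho = 0.5879, p = 0.073878, fail to reject H0 at alpha = 0.05.


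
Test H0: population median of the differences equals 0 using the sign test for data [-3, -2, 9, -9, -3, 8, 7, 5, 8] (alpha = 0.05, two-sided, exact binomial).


Step 1: Discard zero differences. Original n = 9; n_eff = number of nonzero differences = 9.
Nonzero differences (with sign): -3, -2, +9, -9, -3, +8, +7, +5, +8
Step 2: Count signs: positive = 5, negative = 4.
Step 3: Under H0: P(positive) = 0.5, so the number of positives S ~ Bin(9, 0.5).
Step 4: Two-sided exact p-value = sum of Bin(9,0.5) probabilities at or below the observed probability = 1.000000.
Step 5: alpha = 0.05. fail to reject H0.

n_eff = 9, pos = 5, neg = 4, p = 1.000000, fail to reject H0.


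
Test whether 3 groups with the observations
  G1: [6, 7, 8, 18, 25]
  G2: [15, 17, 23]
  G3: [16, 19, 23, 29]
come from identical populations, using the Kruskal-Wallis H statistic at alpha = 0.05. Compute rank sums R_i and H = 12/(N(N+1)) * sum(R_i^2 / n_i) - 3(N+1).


Step 1: Combine all N = 12 observations and assign midranks.
sorted (value, group, rank): (6,G1,1), (7,G1,2), (8,G1,3), (15,G2,4), (16,G3,5), (17,G2,6), (18,G1,7), (19,G3,8), (23,G2,9.5), (23,G3,9.5), (25,G1,11), (29,G3,12)
Step 2: Sum ranks within each group.
R_1 = 24 (n_1 = 5)
R_2 = 19.5 (n_2 = 3)
R_3 = 34.5 (n_3 = 4)
Step 3: H = 12/(N(N+1)) * sum(R_i^2/n_i) - 3(N+1)
     = 12/(12*13) * (24^2/5 + 19.5^2/3 + 34.5^2/4) - 3*13
     = 0.076923 * 539.513 - 39
     = 2.500962.
Step 4: Ties present; correction factor C = 1 - 6/(12^3 - 12) = 0.996503. Corrected H = 2.500962 / 0.996503 = 2.509737.
Step 5: Under H0, H ~ chi^2(2); p-value = 0.285113.
Step 6: alpha = 0.05. fail to reject H0.

H = 2.5097, df = 2, p = 0.285113, fail to reject H0.


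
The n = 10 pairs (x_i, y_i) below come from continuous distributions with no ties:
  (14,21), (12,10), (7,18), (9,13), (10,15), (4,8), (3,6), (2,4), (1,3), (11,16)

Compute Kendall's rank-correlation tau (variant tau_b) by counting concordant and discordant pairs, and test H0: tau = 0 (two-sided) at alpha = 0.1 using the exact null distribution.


Step 1: Enumerate the 45 unordered pairs (i,j) with i<j and classify each by sign(x_j-x_i) * sign(y_j-y_i).
  (1,2):dx=-2,dy=-11->C; (1,3):dx=-7,dy=-3->C; (1,4):dx=-5,dy=-8->C; (1,5):dx=-4,dy=-6->C
  (1,6):dx=-10,dy=-13->C; (1,7):dx=-11,dy=-15->C; (1,8):dx=-12,dy=-17->C; (1,9):dx=-13,dy=-18->C
  (1,10):dx=-3,dy=-5->C; (2,3):dx=-5,dy=+8->D; (2,4):dx=-3,dy=+3->D; (2,5):dx=-2,dy=+5->D
  (2,6):dx=-8,dy=-2->C; (2,7):dx=-9,dy=-4->C; (2,8):dx=-10,dy=-6->C; (2,9):dx=-11,dy=-7->C
  (2,10):dx=-1,dy=+6->D; (3,4):dx=+2,dy=-5->D; (3,5):dx=+3,dy=-3->D; (3,6):dx=-3,dy=-10->C
  (3,7):dx=-4,dy=-12->C; (3,8):dx=-5,dy=-14->C; (3,9):dx=-6,dy=-15->C; (3,10):dx=+4,dy=-2->D
  (4,5):dx=+1,dy=+2->C; (4,6):dx=-5,dy=-5->C; (4,7):dx=-6,dy=-7->C; (4,8):dx=-7,dy=-9->C
  (4,9):dx=-8,dy=-10->C; (4,10):dx=+2,dy=+3->C; (5,6):dx=-6,dy=-7->C; (5,7):dx=-7,dy=-9->C
  (5,8):dx=-8,dy=-11->C; (5,9):dx=-9,dy=-12->C; (5,10):dx=+1,dy=+1->C; (6,7):dx=-1,dy=-2->C
  (6,8):dx=-2,dy=-4->C; (6,9):dx=-3,dy=-5->C; (6,10):dx=+7,dy=+8->C; (7,8):dx=-1,dy=-2->C
  (7,9):dx=-2,dy=-3->C; (7,10):dx=+8,dy=+10->C; (8,9):dx=-1,dy=-1->C; (8,10):dx=+9,dy=+12->C
  (9,10):dx=+10,dy=+13->C
Step 2: C = 38, D = 7, total pairs = 45.
Step 3: tau = (C - D)/(n(n-1)/2) = (38 - 7)/45 = 0.688889.
Step 4: Exact two-sided p-value (enumerate n! = 3628800 permutations of y under H0): p = 0.004687.
Step 5: alpha = 0.1. reject H0.

tau_b = 0.6889 (C=38, D=7), p = 0.004687, reject H0.


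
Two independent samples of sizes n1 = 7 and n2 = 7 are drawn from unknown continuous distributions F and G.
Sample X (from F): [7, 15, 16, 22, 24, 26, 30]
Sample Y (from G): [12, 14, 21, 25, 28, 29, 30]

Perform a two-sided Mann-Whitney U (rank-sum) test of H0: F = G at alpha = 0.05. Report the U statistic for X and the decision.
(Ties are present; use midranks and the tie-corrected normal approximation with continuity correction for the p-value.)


Step 1: Combine and sort all 14 observations; assign midranks.
sorted (value, group): (7,X), (12,Y), (14,Y), (15,X), (16,X), (21,Y), (22,X), (24,X), (25,Y), (26,X), (28,Y), (29,Y), (30,X), (30,Y)
ranks: 7->1, 12->2, 14->3, 15->4, 16->5, 21->6, 22->7, 24->8, 25->9, 26->10, 28->11, 29->12, 30->13.5, 30->13.5
Step 2: Rank sum for X: R1 = 1 + 4 + 5 + 7 + 8 + 10 + 13.5 = 48.5.
Step 3: U_X = R1 - n1(n1+1)/2 = 48.5 - 7*8/2 = 48.5 - 28 = 20.5.
       U_Y = n1*n2 - U_X = 49 - 20.5 = 28.5.
Step 4: Ties are present, so use the tie-corrected normal approximation (with continuity correction) for the p-value.
Step 5: p-value = 0.654365; compare to alpha = 0.05. fail to reject H0.

U_X = 20.5, p = 0.654365, fail to reject H0 at alpha = 0.05.


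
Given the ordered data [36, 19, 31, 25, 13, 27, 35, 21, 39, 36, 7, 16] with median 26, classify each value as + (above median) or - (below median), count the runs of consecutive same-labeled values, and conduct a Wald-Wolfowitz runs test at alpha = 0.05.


Step 1: Compute median = 26; label A = above, B = below.
Labels in order: ABABBAABAABB  (n_A = 6, n_B = 6)
Step 2: Count runs R = 8.
Step 3: Under H0 (random ordering), E[R] = 2*n_A*n_B/(n_A+n_B) + 1 = 2*6*6/12 + 1 = 7.0000.
        Var[R] = 2*n_A*n_B*(2*n_A*n_B - n_A - n_B) / ((n_A+n_B)^2 * (n_A+n_B-1)) = 4320/1584 = 2.7273.
        SD[R] = 1.6514.
Step 4: Continuity-corrected z = (R - 0.5 - E[R]) / SD[R] = (8 - 0.5 - 7.0000) / 1.6514 = 0.3028.
Step 5: Two-sided p-value via normal approximation = 2*(1 - Phi(|z|)) = 0.762069.
Step 6: alpha = 0.05. fail to reject H0.

R = 8, z = 0.3028, p = 0.762069, fail to reject H0.


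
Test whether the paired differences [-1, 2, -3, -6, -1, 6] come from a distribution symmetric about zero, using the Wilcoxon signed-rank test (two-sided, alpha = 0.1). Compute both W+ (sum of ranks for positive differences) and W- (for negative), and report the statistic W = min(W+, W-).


Step 1: Drop any zero differences (none here) and take |d_i|.
|d| = [1, 2, 3, 6, 1, 6]
Step 2: Midrank |d_i| (ties get averaged ranks).
ranks: |1|->1.5, |2|->3, |3|->4, |6|->5.5, |1|->1.5, |6|->5.5
Step 3: Attach original signs; sum ranks with positive sign and with negative sign.
W+ = 3 + 5.5 = 8.5
W- = 1.5 + 4 + 5.5 + 1.5 = 12.5
(Check: W+ + W- = 21 should equal n(n+1)/2 = 21.)
Step 4: Test statistic W = min(W+, W-) = 8.5.
Step 5: Ties in |d|, so use the tie-corrected normal approximation.
        E[W] = n(n+1)/4 = 6*7/4 = 10.5.
        Tie groups: |d|=1 (t=2), |d|=6 (t=2); sum(t^3 - t) = 12.
        Var[W] = n(n+1)(2n+1)/24 - sum(t^3-t)/48 = 546/24 - 12/48 = 22.5.
        z = (W - E[W]) / sqrt(Var[W]) = (8.5 - 10.5) / 4.7434 = -0.4216.
        Two-sided p = 2*Phi(z) = 0.673290.
Step 6: alpha = 0.1. fail to reject H0.

W+ = 8.5, W- = 12.5, W = min = 8.5, p = 0.673290, fail to reject H0.


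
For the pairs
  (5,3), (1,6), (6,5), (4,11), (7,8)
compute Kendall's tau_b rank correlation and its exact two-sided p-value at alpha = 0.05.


Step 1: Enumerate the 10 unordered pairs (i,j) with i<j and classify each by sign(x_j-x_i) * sign(y_j-y_i).
  (1,2):dx=-4,dy=+3->D; (1,3):dx=+1,dy=+2->C; (1,4):dx=-1,dy=+8->D; (1,5):dx=+2,dy=+5->C
  (2,3):dx=+5,dy=-1->D; (2,4):dx=+3,dy=+5->C; (2,5):dx=+6,dy=+2->C; (3,4):dx=-2,dy=+6->D
  (3,5):dx=+1,dy=+3->C; (4,5):dx=+3,dy=-3->D
Step 2: C = 5, D = 5, total pairs = 10.
Step 3: tau = (C - D)/(n(n-1)/2) = (5 - 5)/10 = 0.000000.
Step 4: Exact two-sided p-value (enumerate n! = 120 permutations of y under H0): p = 1.000000.
Step 5: alpha = 0.05. fail to reject H0.

tau_b = 0.0000 (C=5, D=5), p = 1.000000, fail to reject H0.


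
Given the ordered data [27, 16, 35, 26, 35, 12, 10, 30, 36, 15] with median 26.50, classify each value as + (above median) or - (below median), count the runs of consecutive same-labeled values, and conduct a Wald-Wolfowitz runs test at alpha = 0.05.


Step 1: Compute median = 26.50; label A = above, B = below.
Labels in order: ABABABBAAB  (n_A = 5, n_B = 5)
Step 2: Count runs R = 8.
Step 3: Under H0 (random ordering), E[R] = 2*n_A*n_B/(n_A+n_B) + 1 = 2*5*5/10 + 1 = 6.0000.
        Var[R] = 2*n_A*n_B*(2*n_A*n_B - n_A - n_B) / ((n_A+n_B)^2 * (n_A+n_B-1)) = 2000/900 = 2.2222.
        SD[R] = 1.4907.
Step 4: Continuity-corrected z = (R - 0.5 - E[R]) / SD[R] = (8 - 0.5 - 6.0000) / 1.4907 = 1.0062.
Step 5: Two-sided p-value via normal approximation = 2*(1 - Phi(|z|)) = 0.314305.
Step 6: alpha = 0.05. fail to reject H0.

R = 8, z = 1.0062, p = 0.314305, fail to reject H0.


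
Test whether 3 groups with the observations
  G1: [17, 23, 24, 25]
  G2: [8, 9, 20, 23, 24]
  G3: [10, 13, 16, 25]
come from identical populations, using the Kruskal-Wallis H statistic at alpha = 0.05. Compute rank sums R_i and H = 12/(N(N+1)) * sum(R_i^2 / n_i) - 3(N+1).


Step 1: Combine all N = 13 observations and assign midranks.
sorted (value, group, rank): (8,G2,1), (9,G2,2), (10,G3,3), (13,G3,4), (16,G3,5), (17,G1,6), (20,G2,7), (23,G1,8.5), (23,G2,8.5), (24,G1,10.5), (24,G2,10.5), (25,G1,12.5), (25,G3,12.5)
Step 2: Sum ranks within each group.
R_1 = 37.5 (n_1 = 4)
R_2 = 29 (n_2 = 5)
R_3 = 24.5 (n_3 = 4)
Step 3: H = 12/(N(N+1)) * sum(R_i^2/n_i) - 3(N+1)
     = 12/(13*14) * (37.5^2/4 + 29^2/5 + 24.5^2/4) - 3*14
     = 0.065934 * 669.825 - 42
     = 2.164286.
Step 4: Ties present; correction factor C = 1 - 18/(13^3 - 13) = 0.991758. Corrected H = 2.164286 / 0.991758 = 2.182271.
Step 5: Under H0, H ~ chi^2(2); p-value = 0.335835.
Step 6: alpha = 0.05. fail to reject H0.

H = 2.1823, df = 2, p = 0.335835, fail to reject H0.


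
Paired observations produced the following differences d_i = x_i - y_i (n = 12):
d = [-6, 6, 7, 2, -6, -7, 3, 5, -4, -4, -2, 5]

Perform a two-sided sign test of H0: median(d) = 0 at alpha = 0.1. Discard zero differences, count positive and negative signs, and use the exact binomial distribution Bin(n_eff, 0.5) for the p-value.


Step 1: Discard zero differences. Original n = 12; n_eff = number of nonzero differences = 12.
Nonzero differences (with sign): -6, +6, +7, +2, -6, -7, +3, +5, -4, -4, -2, +5
Step 2: Count signs: positive = 6, negative = 6.
Step 3: Under H0: P(positive) = 0.5, so the number of positives S ~ Bin(12, 0.5).
Step 4: Two-sided exact p-value = sum of Bin(12,0.5) probabilities at or below the observed probability = 1.000000.
Step 5: alpha = 0.1. fail to reject H0.

n_eff = 12, pos = 6, neg = 6, p = 1.000000, fail to reject H0.


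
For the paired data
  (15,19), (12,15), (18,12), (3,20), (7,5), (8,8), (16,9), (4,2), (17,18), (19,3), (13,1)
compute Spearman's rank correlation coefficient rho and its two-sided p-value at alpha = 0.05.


Step 1: Rank x and y separately (midranks; no ties here).
rank(x): 15->7, 12->5, 18->10, 3->1, 7->3, 8->4, 16->8, 4->2, 17->9, 19->11, 13->6
rank(y): 19->10, 15->8, 12->7, 20->11, 5->4, 8->5, 9->6, 2->2, 18->9, 3->3, 1->1
Step 2: d_i = R_x(i) - R_y(i); compute d_i^2.
  (7-10)^2=9, (5-8)^2=9, (10-7)^2=9, (1-11)^2=100, (3-4)^2=1, (4-5)^2=1, (8-6)^2=4, (2-2)^2=0, (9-9)^2=0, (11-3)^2=64, (6-1)^2=25
sum(d^2) = 222.
Step 3: rho = 1 - 6*222 / (11*(11^2 - 1)) = 1 - 1332/1320 = -0.009091.
Step 4: Under H0, t = rho * sqrt((n-2)/(1-rho^2)) = -0.0273 ~ t(9).
Step 5: Two-sided p-value from the t-distribution with 9 df = 0.978837.
Step 6: alpha = 0.05. fail to reject H0.

rho = -0.0091, p = 0.978837, fail to reject H0 at alpha = 0.05.


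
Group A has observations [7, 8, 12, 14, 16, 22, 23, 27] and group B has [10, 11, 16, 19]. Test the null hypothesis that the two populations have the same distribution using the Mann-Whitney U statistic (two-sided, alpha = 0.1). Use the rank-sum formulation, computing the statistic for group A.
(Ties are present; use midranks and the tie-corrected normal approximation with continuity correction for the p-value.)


Step 1: Combine and sort all 12 observations; assign midranks.
sorted (value, group): (7,X), (8,X), (10,Y), (11,Y), (12,X), (14,X), (16,X), (16,Y), (19,Y), (22,X), (23,X), (27,X)
ranks: 7->1, 8->2, 10->3, 11->4, 12->5, 14->6, 16->7.5, 16->7.5, 19->9, 22->10, 23->11, 27->12
Step 2: Rank sum for X: R1 = 1 + 2 + 5 + 6 + 7.5 + 10 + 11 + 12 = 54.5.
Step 3: U_X = R1 - n1(n1+1)/2 = 54.5 - 8*9/2 = 54.5 - 36 = 18.5.
       U_Y = n1*n2 - U_X = 32 - 18.5 = 13.5.
Step 4: Ties are present, so use the tie-corrected normal approximation (with continuity correction) for the p-value.
Step 5: p-value = 0.733647; compare to alpha = 0.1. fail to reject H0.

U_X = 18.5, p = 0.733647, fail to reject H0 at alpha = 0.1.
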